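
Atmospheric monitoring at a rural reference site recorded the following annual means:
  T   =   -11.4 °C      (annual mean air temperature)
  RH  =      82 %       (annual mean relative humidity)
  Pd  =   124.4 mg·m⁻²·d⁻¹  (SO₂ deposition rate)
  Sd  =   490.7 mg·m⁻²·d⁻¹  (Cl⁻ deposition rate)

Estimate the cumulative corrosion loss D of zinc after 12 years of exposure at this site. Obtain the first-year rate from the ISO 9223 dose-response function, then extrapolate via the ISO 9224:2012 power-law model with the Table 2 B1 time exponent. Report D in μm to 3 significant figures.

D(12) = 19.0 μm

zinc: T≤10 °C ⇒ hinge +0.038·(-11.4−10) = -0.8132
  SO₂ term: 0.0129·124.4^0.44·exp(0.046·82-0.8132) = 2.076
  Cl⁻ term: 0.0175·490.7^0.57·exp(0.008·82+0.085·-11.4) = 0.4374
  r_corr = 2.076 + 0.4374 = 2.514 μm/a
ISO 9224: D(t) = r_corr · t^b with b = 0.813 (zinc, B1)
  D(12) = 2.514 × 12^0.813 = 2.514 × 7.54 = 18.95 μm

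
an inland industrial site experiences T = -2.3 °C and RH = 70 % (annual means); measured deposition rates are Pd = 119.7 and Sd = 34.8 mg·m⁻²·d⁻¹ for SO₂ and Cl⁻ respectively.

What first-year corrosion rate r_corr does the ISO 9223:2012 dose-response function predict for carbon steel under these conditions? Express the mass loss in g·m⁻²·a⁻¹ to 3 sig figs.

carbon steel: temperature factor f = +0.150·(-12.3) = -1.8450
  sulphur-dioxide contribution → 13.66 μm/a
  chloride contribution → 8.465 μm/a
  total first-year rate 22.12 μm/a
Convert to mass loss: 22.12 μm/a × 7.85 g/cm³ = 173.7 g·m⁻²·a⁻¹

r_corr = 174 g·m⁻²·a⁻¹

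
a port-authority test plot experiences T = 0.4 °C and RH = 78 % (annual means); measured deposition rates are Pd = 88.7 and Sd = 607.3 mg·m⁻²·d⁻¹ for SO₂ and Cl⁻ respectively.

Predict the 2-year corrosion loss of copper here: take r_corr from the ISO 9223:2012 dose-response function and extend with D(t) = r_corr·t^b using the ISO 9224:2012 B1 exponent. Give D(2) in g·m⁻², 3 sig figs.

copper: temperature factor f = +0.126·(-9.6) = -1.2096
  Pd branch = 0.0053·Pd^0.26·e^(0.059·RH+f) = 0.5059 μm/a
  Sd branch = 0.01025·Sd^0.27·e^(0.036·RH+0.049·T) = 0.9778 μm/a
  r_corr = 0.5059 + 0.9778 = 1.484 μm/a
Long-term exponent b (ISO 9224 Table 2, B1) = 0.667
  D(2) = 1.484 × 2^0.667 = 1.484 × 1.588 = 2.356 μm
  Mass loss = 2.356 μm × 8.96 g/cm³ = 21.11 g·m⁻²

D(2) = 21.1 g·m⁻²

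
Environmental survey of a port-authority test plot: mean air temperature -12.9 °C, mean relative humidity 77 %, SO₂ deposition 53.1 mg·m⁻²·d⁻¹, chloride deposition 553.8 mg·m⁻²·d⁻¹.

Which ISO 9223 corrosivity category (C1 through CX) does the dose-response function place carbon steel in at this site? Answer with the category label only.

C3

carbon steel: f(T) = +0.150·(T−10) [T≤10 °C] = -3.4350
  SO₂ term: 1.77·53.1^0.52·exp(0.02·77-3.4350) = 2.099
  Cl⁻ term: 0.102·553.8^0.62·exp(0.033·77+0.04·-12.9) = 38.81
  r_corr = 2.099 + 38.81 = 40.91 μm/a
ISO 9223 Table 2 (carbon steel): 25 < 40.9 ≤ 50 μm/a ⇒ C3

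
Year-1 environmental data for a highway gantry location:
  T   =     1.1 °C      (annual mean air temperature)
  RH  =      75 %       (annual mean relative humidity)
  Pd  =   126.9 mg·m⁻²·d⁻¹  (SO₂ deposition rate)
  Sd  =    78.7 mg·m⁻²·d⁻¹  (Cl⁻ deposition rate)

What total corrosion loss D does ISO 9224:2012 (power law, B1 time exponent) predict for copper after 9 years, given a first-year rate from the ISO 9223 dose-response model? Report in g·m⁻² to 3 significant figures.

D(9) = 40.0 g·m⁻²

copper: temperature factor f = +0.126·(-8.9) = -1.1214
  sulphur-dioxide contribution → 0.5081 μm/a
  chloride contribution → 0.5232 μm/a
  ⇒ r_corr(copper) = 1.031 μm/a
ISO 9224: D(t) = r_corr · t^b with b = 0.667 (copper, B1)
  D(9) = 1.031 × 9^0.667 = 1.031 × 4.33 = 4.465 μm
  Mass loss = 4.465 μm × 8.96 g/cm³ = 40.01 g·m⁻²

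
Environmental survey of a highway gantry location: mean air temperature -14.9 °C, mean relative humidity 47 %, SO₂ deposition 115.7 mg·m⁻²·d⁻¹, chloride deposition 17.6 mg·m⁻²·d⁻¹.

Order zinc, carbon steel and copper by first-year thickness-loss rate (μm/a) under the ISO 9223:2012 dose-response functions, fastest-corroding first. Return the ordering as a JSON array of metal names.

["carbon steel", "zinc", "copper"]

zinc: T≤10 °C ⇒ hinge +0.038·(-14.9−10) = -0.9462
  SO₂ term: 0.0129·115.7^0.44·exp(0.046·47-0.9462) = 0.3519
  Cl⁻ term: 0.0175·17.6^0.57·exp(0.008·47+0.085·-14.9) = 0.03683
  r_corr = 0.3519 + 0.03683 = 0.3888 μm/a
carbon steel: temperature factor f = +0.150·(-24.9) = -3.7350
  SO₂ term: 1.77·115.7^0.52·exp(0.02·47-3.7350) = 1.28
  Sd branch = 0.102·Sd^0.62·e^(0.033·RH+0.04·T) = 1.569 μm/a
  sum: 1.28 + 1.569 → r_corr = 2.848 μm/a
copper: T≤10 °C ⇒ hinge +0.126·(-14.9−10) = -3.1374
  SO₂ term: 0.0053·115.7^0.26·exp(0.059·47-3.1374) = 0.01266
  Cl⁻ term: 0.01025·17.6^0.27·exp(0.036·47+0.049·-14.9) = 0.05818
  r_corr = 0.01266 + 0.05818 = 0.07084 μm/a
Ordering by μm/a: carbon steel (2.85) > zinc (0.389) > copper (0.0708)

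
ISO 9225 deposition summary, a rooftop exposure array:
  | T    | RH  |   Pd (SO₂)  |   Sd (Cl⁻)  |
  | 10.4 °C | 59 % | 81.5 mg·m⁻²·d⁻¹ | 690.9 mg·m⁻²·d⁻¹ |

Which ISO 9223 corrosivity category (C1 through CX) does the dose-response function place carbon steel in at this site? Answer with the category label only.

C5

carbon steel: f(T) = -0.054·(T−10) [T>10 °C] = -0.0216
  Pd branch = 1.77·Pd^0.52·e^(0.02·RH+f) = 55.57 μm/a
  Cl⁻ term: 0.102·690.9^0.62·exp(0.033·59+0.04·10.4) = 62.41
  r_corr = 55.57 + 62.41 = 118 μm/a
Category bounds: 80…200 μm/a bracket r_corr ⇒ C5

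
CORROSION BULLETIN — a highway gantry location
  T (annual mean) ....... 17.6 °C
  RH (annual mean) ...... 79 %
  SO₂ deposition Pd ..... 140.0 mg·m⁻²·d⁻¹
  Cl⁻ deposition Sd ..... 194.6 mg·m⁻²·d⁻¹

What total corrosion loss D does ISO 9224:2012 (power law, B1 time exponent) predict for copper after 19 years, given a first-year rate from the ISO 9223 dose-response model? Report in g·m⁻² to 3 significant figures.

copper: T>10 °C ⇒ hinge -0.080·(17.6−10) = -0.6080
  sulphur-dioxide contribution → 1.103 μm/a
  chloride contribution → 1.732 μm/a
  total first-year rate 2.834 μm/a
Long-term exponent b (ISO 9224 Table 2, B1) = 0.667
  D(19) = 2.834 × 19^0.667 = 2.834 × 7.127 = 20.2 μm
  Mass loss = 20.2 μm × 8.96 g/cm³ = 181 g·m⁻²

D(19) = 181 g·m⁻²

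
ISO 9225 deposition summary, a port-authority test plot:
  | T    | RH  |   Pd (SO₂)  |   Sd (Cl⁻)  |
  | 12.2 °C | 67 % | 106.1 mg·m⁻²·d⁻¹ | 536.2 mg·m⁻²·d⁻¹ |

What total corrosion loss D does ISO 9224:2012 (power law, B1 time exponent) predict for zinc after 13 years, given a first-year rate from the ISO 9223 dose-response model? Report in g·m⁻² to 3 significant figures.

D(13) = 282 g·m⁻²

zinc: T>10 °C ⇒ hinge -0.071·(12.2−10) = -0.1562
  Pd branch = 0.0129·Pd^0.44·e^(0.046·RH+f) = 1.873 μm/a
  Sd branch = 0.0175·Sd^0.57·e^(0.008·RH+0.085·T) = 3.033 μm/a
  sum: 1.873 + 3.033 → r_corr = 4.906 μm/a
ISO 9224: D(t) = r_corr · t^b with b = 0.813 (zinc, B1)
  D(13) = 4.906 × 13^0.813 = 4.906 × 8.047 = 39.48 μm
  Mass loss = 39.48 μm × 7.14 g/cm³ = 281.9 g·m⁻²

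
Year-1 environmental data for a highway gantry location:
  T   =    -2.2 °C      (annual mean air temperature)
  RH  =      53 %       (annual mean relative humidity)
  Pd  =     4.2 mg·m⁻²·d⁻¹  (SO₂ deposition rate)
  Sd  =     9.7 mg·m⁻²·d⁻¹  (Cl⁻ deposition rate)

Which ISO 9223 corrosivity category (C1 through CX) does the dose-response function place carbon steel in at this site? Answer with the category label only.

carbon steel: temperature factor f = +0.150·(-12.2) = -1.8300
  Pd branch = 1.77·Pd^0.52·e^(0.02·RH+f) = 1.728 μm/a
  Cl⁻ term: 0.102·9.7^0.62·exp(0.033·53+0.04·-2.2) = 2.197
  sum: 1.728 + 2.197 → r_corr = 3.925 μm/a
ISO 9223 Table 2 (carbon steel): 1.3 < 3.93 ≤ 25 μm/a ⇒ C2

C2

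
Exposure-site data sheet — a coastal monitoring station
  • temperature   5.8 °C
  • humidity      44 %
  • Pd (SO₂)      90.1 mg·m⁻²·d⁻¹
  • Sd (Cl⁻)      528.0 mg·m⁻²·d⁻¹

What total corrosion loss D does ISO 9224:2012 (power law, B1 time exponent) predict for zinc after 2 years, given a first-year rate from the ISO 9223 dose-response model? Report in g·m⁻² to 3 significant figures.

zinc: T≤10 °C ⇒ hinge +0.038·(5.8−10) = -0.1596
  Pd branch = 0.0129·Pd^0.44·e^(0.046·RH+f) = 0.6031 μm/a
  Sd branch = 0.0175·Sd^0.57·e^(0.008·RH+0.085·T) = 1.452 μm/a
  r_corr = 0.6031 + 1.452 = 2.055 μm/a
ISO 9224: D(t) = r_corr · t^b with b = 0.813 (zinc, B1)
  D(2) = 2.055 × 2^0.813 = 2.055 × 1.757 = 3.61 μm
  Mass loss = 3.61 μm × 7.14 g/cm³ = 25.78 g·m⁻²

D(2) = 25.8 g·m⁻²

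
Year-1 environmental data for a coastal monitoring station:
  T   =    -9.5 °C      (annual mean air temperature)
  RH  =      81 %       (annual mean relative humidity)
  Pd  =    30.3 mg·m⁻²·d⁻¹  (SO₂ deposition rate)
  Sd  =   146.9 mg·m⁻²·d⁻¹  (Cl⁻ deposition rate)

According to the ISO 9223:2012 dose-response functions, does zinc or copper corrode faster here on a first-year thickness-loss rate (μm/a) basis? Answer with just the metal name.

zinc: temperature factor f = +0.038·(-19.5) = -0.7410
  Pd branch = 0.0129·Pd^0.44·e^(0.046·RH+f) = 1.145 μm/a
  Sd branch = 0.0175·Sd^0.57·e^(0.008·RH+0.085·T) = 0.2564 μm/a
  sum: 1.145 + 0.2564 → r_corr = 1.401 μm/a
copper: T≤10 °C ⇒ hinge +0.126·(-9.5−10) = -2.4570
  SO₂ term: 0.0053·30.3^0.26·exp(0.059·81-2.4570) = 0.1312
  Sd branch = 0.01025·Sd^0.27·e^(0.036·RH+0.049·T) = 0.4571 μm/a
  r_corr = 0.1312 + 0.4571 = 0.5883 μm/a
Ordering by μm/a: zinc (1.4) > copper (0.588)

zinc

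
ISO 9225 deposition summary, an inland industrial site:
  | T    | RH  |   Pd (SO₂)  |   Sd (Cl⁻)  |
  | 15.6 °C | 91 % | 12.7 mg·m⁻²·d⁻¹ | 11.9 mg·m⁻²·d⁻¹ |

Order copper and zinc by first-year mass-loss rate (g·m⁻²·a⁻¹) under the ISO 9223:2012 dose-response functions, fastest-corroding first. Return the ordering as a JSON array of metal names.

copper: temperature factor f = -0.080·(5.6) = -0.4480
  SO₂ term: 0.0053·12.7^0.26·exp(0.059·91-0.4480) = 1.407
  Cl⁻ term: 0.01025·11.9^0.27·exp(0.036·91+0.049·15.6) = 1.137
  sum: 1.407 + 1.137 → r_corr = 2.545 μm/a
  mass loss = 2.545 μm/a × 8.96 g/cm³ = 22.8 g·m⁻²·a⁻¹
zinc: temperature factor f = -0.071·(5.6) = -0.3976
  Pd branch = 0.0129·Pd^0.44·e^(0.046·RH+f) = 1.744 μm/a
  Sd branch = 0.0175·Sd^0.57·e^(0.008·RH+0.085·T) = 0.5599 μm/a
  sum: 1.744 + 0.5599 → r_corr = 2.304 μm/a
  mass loss = 2.304 μm/a × 7.14 g/cm³ = 16.45 g·m⁻²·a⁻¹
Ordering by g·m⁻²·a⁻¹: copper (22.8) > zinc (16.5)

["copper", "zinc"]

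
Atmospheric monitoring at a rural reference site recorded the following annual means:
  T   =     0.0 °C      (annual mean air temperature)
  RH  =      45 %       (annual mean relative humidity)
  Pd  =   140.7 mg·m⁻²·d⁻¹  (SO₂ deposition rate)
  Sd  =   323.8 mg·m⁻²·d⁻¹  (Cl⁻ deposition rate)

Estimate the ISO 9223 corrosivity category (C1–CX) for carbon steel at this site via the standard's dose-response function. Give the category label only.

C3

carbon steel: T≤10 °C ⇒ hinge +0.150·(0.0−10) = -1.5000
  SO₂ term: 1.77·140.7^0.52·exp(0.02·45-1.5000) = 12.72
  Cl⁻ term: 0.102·323.8^0.62·exp(0.033·45+0.04·0.0) = 16.21
  sum: 12.72 + 16.21 → r_corr = 28.93 μm/a
28.9 μm/a falls in (25, 50] for carbon steel → category C3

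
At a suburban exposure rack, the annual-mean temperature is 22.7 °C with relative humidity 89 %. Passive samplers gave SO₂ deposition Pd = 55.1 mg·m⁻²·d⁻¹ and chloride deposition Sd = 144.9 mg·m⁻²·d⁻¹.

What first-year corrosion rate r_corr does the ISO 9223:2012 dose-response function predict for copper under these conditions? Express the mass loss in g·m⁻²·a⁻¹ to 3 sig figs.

copper: T>10 °C ⇒ hinge -0.080·(22.7−10) = -1.0160
  Pd branch = 0.0053·Pd^0.26·e^(0.059·RH+f) = 1.038 μm/a
  Cl⁻ term: 0.01025·144.9^0.27·exp(0.036·89+0.049·22.7) = 2.943
  r_corr = 1.038 + 2.943 = 3.981 μm/a
Convert to mass loss: 3.981 μm/a × 8.96 g/cm³ = 35.67 g·m⁻²·a⁻¹

r_corr = 35.7 g·m⁻²·a⁻¹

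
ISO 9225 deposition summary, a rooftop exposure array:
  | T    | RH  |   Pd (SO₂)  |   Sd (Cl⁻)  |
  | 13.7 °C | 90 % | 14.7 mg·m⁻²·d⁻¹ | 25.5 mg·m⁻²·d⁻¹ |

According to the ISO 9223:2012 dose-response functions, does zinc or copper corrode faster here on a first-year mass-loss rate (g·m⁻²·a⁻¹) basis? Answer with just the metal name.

copper

zinc: T>10 °C ⇒ hinge -0.071·(13.7−10) = -0.2627
  sulphur-dioxide contribution → 2.033 μm/a
  chloride contribution → 0.7298 μm/a
  total first-year rate 2.763 μm/a
  mass loss = 2.763 μm/a × 7.14 g/cm³ = 19.73 g·m⁻²·a⁻¹
copper: T>10 °C ⇒ hinge -0.080·(13.7−10) = -0.2960
  sulphur-dioxide contribution → 1.604 μm/a
  chloride contribution → 1.228 μm/a
  ⇒ r_corr(copper) = 2.832 μm/a
  mass loss = 2.832 μm/a × 8.96 g/cm³ = 25.38 g·m⁻²·a⁻¹
Ordering by g·m⁻²·a⁻¹: copper (25.4) > zinc (19.7)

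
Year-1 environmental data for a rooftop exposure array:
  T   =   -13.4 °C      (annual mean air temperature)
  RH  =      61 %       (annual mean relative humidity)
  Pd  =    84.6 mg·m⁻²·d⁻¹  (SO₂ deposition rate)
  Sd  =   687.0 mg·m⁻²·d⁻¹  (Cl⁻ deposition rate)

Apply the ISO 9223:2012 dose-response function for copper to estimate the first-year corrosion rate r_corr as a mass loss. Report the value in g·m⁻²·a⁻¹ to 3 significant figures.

r_corr = 2.79 g·m⁻²·a⁻¹

copper: T≤10 °C ⇒ hinge +0.126·(-13.4−10) = -2.9484
  Pd branch = 0.0053·Pd^0.26·e^(0.059·RH+f) = 0.03221 μm/a
  Cl⁻ term: 0.01025·687.0^0.27·exp(0.036·61+0.049·-13.4) = 0.2788
  sum: 0.03221 + 0.2788 → r_corr = 0.311 μm/a
Convert to mass loss: 0.311 μm/a × 8.96 g/cm³ = 2.786 g·m⁻²·a⁻¹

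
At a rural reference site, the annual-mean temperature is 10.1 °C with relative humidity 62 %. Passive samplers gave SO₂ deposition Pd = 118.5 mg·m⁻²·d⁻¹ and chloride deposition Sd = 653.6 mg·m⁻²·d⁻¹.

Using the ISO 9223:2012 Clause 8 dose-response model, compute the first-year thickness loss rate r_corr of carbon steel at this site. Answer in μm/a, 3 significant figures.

carbon steel: temperature factor f = -0.054·(0.1) = -0.0054
  Pd branch = 1.77·Pd^0.52·e^(0.02·RH+f) = 72.86 μm/a
  Sd branch = 0.102·Sd^0.62·e^(0.033·RH+0.04·T) = 65.78 μm/a
  r_corr = 72.86 + 65.78 = 138.6 μm/a

r_corr = 139 μm/a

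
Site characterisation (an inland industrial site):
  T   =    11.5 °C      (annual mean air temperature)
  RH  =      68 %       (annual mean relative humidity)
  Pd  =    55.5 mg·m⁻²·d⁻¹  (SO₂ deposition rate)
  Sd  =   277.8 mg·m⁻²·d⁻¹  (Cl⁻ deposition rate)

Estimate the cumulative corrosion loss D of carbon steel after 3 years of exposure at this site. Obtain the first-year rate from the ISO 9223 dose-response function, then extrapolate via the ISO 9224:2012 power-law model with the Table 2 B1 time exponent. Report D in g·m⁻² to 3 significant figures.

carbon steel: f(T) = -0.054·(T−10) [T>10 °C] = -0.0810
  sulphur-dioxide contribution → 51.34 μm/a
  chloride contribution → 49.89 μm/a
  ⇒ r_corr(carbon steel) = 101.2 μm/a
Long-term exponent b (ISO 9224 Table 2, B1) = 0.523
  D(3) = 101.2 × 3^0.523 = 101.2 × 1.776 = 179.8 μm
  Mass loss = 179.8 μm × 7.85 g/cm³ = 1412 g·m⁻²

D(3) = 1.41e+03 g·m⁻²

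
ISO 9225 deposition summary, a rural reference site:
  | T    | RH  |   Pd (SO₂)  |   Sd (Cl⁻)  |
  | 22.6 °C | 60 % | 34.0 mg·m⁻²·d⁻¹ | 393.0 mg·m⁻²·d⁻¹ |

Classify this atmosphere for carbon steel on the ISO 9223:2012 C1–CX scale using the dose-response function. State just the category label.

C5

carbon steel: f(T) = -0.054·(T−10) [T>10 °C] = -0.6804
  Pd branch = 1.77·Pd^0.52·e^(0.02·RH+f) = 18.62 μm/a
  Sd branch = 0.102·Sd^0.62·e^(0.033·RH+0.04·T) = 74.07 μm/a
  sum: 18.62 + 74.07 → r_corr = 92.69 μm/a
Category bounds: 80…200 μm/a bracket r_corr ⇒ C5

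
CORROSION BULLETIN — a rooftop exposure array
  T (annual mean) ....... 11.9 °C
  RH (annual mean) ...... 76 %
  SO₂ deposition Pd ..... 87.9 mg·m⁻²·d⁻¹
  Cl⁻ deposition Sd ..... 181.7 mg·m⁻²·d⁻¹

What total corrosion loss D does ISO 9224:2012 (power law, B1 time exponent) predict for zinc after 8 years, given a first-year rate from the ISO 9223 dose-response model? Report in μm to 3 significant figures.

D(8) = 23.7 μm

zinc: temperature factor f = -0.071·(1.9) = -0.1349
  sulphur-dioxide contribution → 2.665 μm/a
  chloride contribution → 1.715 μm/a
  ⇒ r_corr(zinc) = 4.38 μm/a
Power-law: D(8) = r_corr · 8^0.813
  D(8) = 4.38 × 8^0.813 = 4.38 × 5.423 = 23.75 μm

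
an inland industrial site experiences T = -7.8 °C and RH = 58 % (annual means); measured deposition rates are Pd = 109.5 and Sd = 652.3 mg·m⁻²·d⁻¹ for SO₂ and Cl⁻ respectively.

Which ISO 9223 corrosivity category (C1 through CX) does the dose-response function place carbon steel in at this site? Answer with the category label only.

carbon steel: T≤10 °C ⇒ hinge +0.150·(-7.8−10) = -2.6700
  sulphur-dioxide contribution → 4.495 μm/a
  chloride contribution → 28.14 μm/a
  ⇒ r_corr(carbon steel) = 32.63 μm/a
32.6 μm/a falls in (25, 50] for carbon steel → category C3

C3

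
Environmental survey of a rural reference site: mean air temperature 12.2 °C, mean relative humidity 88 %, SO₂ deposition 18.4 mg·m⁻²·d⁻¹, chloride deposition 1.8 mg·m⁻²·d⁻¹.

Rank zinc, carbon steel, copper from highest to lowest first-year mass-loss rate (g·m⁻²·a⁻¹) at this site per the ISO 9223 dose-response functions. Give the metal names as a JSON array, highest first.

["carbon steel", "copper", "zinc"]

zinc: f(T) = -0.071·(T−10) [T>10 °C] = -0.1562
  SO₂ term: 0.0129·18.4^0.44·exp(0.046·88-0.1562) = 2.277
  Cl⁻ term: 0.0175·1.8^0.57·exp(0.008·88+0.085·12.2) = 0.1395
  r_corr = 2.277 + 0.1395 = 2.416 μm/a
  mass loss = 2.416 μm/a × 7.14 g/cm³ = 17.25 g·m⁻²·a⁻¹
carbon steel: temperature factor f = -0.054·(2.2) = -0.1188
  Pd branch = 1.77·Pd^0.52·e^(0.02·RH+f) = 41.54 μm/a
  Cl⁻ term: 0.102·1.8^0.62·exp(0.033·88+0.04·12.2) = 4.365
  r_corr = 41.54 + 4.365 = 45.9 μm/a
  mass loss = 45.9 μm/a × 7.85 g/cm³ = 360.3 g·m⁻²·a⁻¹
copper: temperature factor f = -0.080·(2.2) = -0.1760
  Pd branch = 0.0053·Pd^0.26·e^(0.059·RH+f) = 1.704 μm/a
  Sd branch = 0.01025·Sd^0.27·e^(0.036·RH+0.049·T) = 0.5189 μm/a
  r_corr = 1.704 + 0.5189 = 2.223 μm/a
  mass loss = 2.223 μm/a × 8.96 g/cm³ = 19.92 g·m⁻²·a⁻¹
Ordering by g·m⁻²·a⁻¹: carbon steel (360) > copper (19.9) > zinc (17.3)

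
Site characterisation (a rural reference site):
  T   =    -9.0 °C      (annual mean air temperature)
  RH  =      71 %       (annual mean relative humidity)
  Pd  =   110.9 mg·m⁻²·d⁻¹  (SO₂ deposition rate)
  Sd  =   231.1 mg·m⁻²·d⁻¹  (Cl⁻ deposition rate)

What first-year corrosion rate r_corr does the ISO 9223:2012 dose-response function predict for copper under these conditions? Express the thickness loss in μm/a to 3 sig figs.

r_corr = 0.478 μm/a

copper: temperature factor f = +0.126·(-19.0) = -2.3940
  sulphur-dioxide contribution → 0.1085 μm/a
  chloride contribution → 0.3694 μm/a
  total first-year rate 0.4779 μm/a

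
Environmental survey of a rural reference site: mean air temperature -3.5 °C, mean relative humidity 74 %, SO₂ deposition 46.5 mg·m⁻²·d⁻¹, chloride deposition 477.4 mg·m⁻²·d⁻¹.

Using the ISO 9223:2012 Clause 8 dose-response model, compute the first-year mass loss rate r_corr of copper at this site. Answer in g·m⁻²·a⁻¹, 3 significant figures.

copper: temperature factor f = +0.126·(-13.5) = -1.7010
  Pd branch = 0.0053·Pd^0.26·e^(0.059·RH+f) = 0.2066 μm/a
  Sd branch = 0.01025·Sd^0.27·e^(0.036·RH+0.049·T) = 0.6554 μm/a
  r_corr = 0.2066 + 0.6554 = 0.862 μm/a
Convert to mass loss: 0.862 μm/a × 8.96 g/cm³ = 7.724 g·m⁻²·a⁻¹

r_corr = 7.72 g·m⁻²·a⁻¹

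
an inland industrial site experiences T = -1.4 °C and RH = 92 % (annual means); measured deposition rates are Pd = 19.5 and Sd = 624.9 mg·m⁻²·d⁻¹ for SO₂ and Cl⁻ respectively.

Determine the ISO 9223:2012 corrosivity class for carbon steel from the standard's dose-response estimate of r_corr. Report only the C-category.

C5

carbon steel: f(T) = +0.150·(T−10) [T≤10 °C] = -1.7100
  SO₂ term: 1.77·19.5^0.52·exp(0.02·92-1.7100) = 9.446
  Cl⁻ term: 0.102·624.9^0.62·exp(0.033·92+0.04·-1.4) = 108.7
  r_corr = 9.446 + 108.7 = 118.1 μm/a
Category bounds: 80…200 μm/a bracket r_corr ⇒ C5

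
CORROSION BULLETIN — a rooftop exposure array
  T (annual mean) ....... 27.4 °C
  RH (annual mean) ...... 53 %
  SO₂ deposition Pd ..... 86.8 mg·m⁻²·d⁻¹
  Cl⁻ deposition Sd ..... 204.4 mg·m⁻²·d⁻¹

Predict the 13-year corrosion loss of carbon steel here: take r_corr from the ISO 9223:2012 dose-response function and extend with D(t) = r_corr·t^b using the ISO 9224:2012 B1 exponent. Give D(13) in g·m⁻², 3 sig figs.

D(13) = 2.04e+03 g·m⁻²

carbon steel: T>10 °C ⇒ hinge -0.054·(27.4−10) = -0.9396
  Pd branch = 1.77·Pd^0.52·e^(0.02·RH+f) = 20.34 μm/a
  Cl⁻ term: 0.102·204.4^0.62·exp(0.033·53+0.04·27.4) = 47.5
  sum: 20.34 + 47.5 → r_corr = 67.83 μm/a
Power-law: D(13) = r_corr · 13^0.523
  D(13) = 67.83 × 13^0.523 = 67.83 × 3.825 = 259.4 μm
  Mass loss = 259.4 μm × 7.85 g/cm³ = 2037 g·m⁻²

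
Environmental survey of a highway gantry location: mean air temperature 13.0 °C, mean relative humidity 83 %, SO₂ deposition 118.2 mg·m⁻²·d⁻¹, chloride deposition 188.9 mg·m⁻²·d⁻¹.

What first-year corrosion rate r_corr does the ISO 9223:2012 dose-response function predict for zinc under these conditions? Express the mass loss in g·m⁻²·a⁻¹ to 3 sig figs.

r_corr = 42.2 g·m⁻²·a⁻¹

zinc: temperature factor f = -0.071·(3.0) = -0.2130
  sulphur-dioxide contribution → 3.874 μm/a
  chloride contribution → 2.036 μm/a
  total first-year rate 5.91 μm/a
Convert to mass loss: 5.91 μm/a × 7.14 g/cm³ = 42.2 g·m⁻²·a⁻¹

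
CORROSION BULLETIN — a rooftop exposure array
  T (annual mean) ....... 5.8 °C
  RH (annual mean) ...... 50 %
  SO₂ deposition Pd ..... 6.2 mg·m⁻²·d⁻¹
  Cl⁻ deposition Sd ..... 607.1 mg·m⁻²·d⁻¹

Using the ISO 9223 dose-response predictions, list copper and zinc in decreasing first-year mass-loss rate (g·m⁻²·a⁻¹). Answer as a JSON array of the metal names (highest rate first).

copper: T≤10 °C ⇒ hinge +0.126·(5.8−10) = -0.5292
  sulphur-dioxide contribution → 0.09586 μm/a
  chloride contribution → 0.4649 μm/a
  ⇒ r_corr(copper) = 0.5608 μm/a
  mass loss = 0.5608 μm/a × 8.96 g/cm³ = 5.024 g·m⁻²·a⁻¹
zinc: T≤10 °C ⇒ hinge +0.038·(5.8−10) = -0.1596
  sulphur-dioxide contribution → 0.2448 μm/a
  chloride contribution → 1.649 μm/a
  ⇒ r_corr(zinc) = 1.894 μm/a
  mass loss = 1.894 μm/a × 7.14 g/cm³ = 13.52 g·m⁻²·a⁻¹
Ordering by g·m⁻²·a⁻¹: zinc (13.5) > copper (5.02)

["zinc", "copper"]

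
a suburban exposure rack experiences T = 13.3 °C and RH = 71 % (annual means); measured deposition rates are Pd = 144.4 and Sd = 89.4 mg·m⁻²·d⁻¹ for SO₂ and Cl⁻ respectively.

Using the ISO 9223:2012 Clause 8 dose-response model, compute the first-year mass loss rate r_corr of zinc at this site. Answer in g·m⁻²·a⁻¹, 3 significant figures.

r_corr = 25.9 g·m⁻²·a⁻¹

zinc: temperature factor f = -0.071·(3.3) = -0.2343
  sulphur-dioxide contribution → 2.385 μm/a
  chloride contribution → 1.239 μm/a
  ⇒ r_corr(zinc) = 3.623 μm/a
Convert to mass loss: 3.623 μm/a × 7.14 g/cm³ = 25.87 g·m⁻²·a⁻¹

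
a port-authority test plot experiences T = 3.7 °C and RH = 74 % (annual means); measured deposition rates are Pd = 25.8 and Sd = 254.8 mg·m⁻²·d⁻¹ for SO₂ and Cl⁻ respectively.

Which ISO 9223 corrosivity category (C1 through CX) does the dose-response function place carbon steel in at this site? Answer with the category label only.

C4

carbon steel: T≤10 °C ⇒ hinge +0.150·(3.7−10) = -0.9450
  sulphur-dioxide contribution → 16.38 μm/a
  chloride contribution → 42.2 μm/a
  total first-year rate 58.58 μm/a
ISO 9223 Table 2 (carbon steel): 50 < 58.6 ≤ 80 μm/a ⇒ C4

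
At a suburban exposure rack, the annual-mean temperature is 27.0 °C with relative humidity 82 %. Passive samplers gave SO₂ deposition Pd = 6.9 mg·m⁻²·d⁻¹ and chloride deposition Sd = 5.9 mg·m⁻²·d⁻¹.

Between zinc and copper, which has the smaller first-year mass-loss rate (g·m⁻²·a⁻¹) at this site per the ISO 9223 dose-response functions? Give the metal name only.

zinc: temperature factor f = -0.071·(17.0) = -1.2070
  sulphur-dioxide contribution → 0.3923 μm/a
  chloride contribution → 0.9205 μm/a
  total first-year rate 1.313 μm/a
  mass loss = 1.313 μm/a × 7.14 g/cm³ = 9.374 g·m⁻²·a⁻¹
copper: T>10 °C ⇒ hinge -0.080·(27.0−10) = -1.3600
  sulphur-dioxide contribution → 0.2837 μm/a
  chloride contribution → 1.19 μm/a
  ⇒ r_corr(copper) = 1.473 μm/a
  mass loss = 1.473 μm/a × 8.96 g/cm³ = 13.2 g·m⁻²·a⁻¹
Ordering by g·m⁻²·a⁻¹: copper (13.2) > zinc (9.37)

zinc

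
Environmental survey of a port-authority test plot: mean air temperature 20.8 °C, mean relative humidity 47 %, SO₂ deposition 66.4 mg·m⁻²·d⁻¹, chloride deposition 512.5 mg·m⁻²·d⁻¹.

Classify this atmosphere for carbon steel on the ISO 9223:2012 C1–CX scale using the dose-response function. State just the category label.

carbon steel: T>10 °C ⇒ hinge -0.054·(20.8−10) = -0.5832
  SO₂ term: 1.77·66.4^0.52·exp(0.02·47-0.5832) = 22.41
  Cl⁻ term: 0.102·512.5^0.62·exp(0.033·47+0.04·20.8) = 52.91
  sum: 22.41 + 52.91 → r_corr = 75.32 μm/a
Category bounds: 50…80 μm/a bracket r_corr ⇒ C4

C4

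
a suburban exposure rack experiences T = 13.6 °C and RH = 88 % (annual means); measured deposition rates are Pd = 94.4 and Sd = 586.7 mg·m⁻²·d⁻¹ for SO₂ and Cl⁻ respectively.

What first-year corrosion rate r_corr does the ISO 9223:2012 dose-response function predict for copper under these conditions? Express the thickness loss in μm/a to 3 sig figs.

copper: T>10 °C ⇒ hinge -0.080·(13.6−10) = -0.2880
  sulphur-dioxide contribution → 2.331 μm/a
  chloride contribution → 2.651 μm/a
  ⇒ r_corr(copper) = 4.982 μm/a

r_corr = 4.98 μm/a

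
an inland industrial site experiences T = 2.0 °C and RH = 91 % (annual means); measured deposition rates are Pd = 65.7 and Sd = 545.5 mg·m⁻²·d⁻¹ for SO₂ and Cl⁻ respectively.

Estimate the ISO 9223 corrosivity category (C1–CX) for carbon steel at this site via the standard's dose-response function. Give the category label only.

carbon steel: T≤10 °C ⇒ hinge +0.150·(2.0−10) = -1.2000
  SO₂ term: 1.77·65.7^0.52·exp(0.02·91-1.2000) = 29
  Sd branch = 0.102·Sd^0.62·e^(0.033·RH+0.04·T) = 110.7 μm/a
  r_corr = 29 + 110.7 = 139.7 μm/a
140 μm/a falls in (80, 200] for carbon steel → category C5

C5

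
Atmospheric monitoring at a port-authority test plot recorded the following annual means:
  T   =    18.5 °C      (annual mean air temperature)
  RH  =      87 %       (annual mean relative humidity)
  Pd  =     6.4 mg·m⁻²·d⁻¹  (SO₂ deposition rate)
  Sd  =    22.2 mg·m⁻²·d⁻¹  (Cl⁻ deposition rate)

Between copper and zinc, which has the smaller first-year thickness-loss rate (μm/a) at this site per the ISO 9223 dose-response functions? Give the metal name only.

zinc

copper: temperature factor f = -0.080·(8.5) = -0.6800
  SO₂ term: 0.0053·6.4^0.26·exp(0.059·87-0.6800) = 0.7376
  Sd branch = 0.01025·Sd^0.27·e^(0.036·RH+0.049·T) = 1.343 μm/a
  r_corr = 0.7376 + 1.343 = 2.081 μm/a
zinc: T>10 °C ⇒ hinge -0.071·(18.5−10) = -0.6035
  Pd branch = 0.0129·Pd^0.44·e^(0.046·RH+f) = 0.8735 μm/a
  Cl⁻ term: 0.0175·22.2^0.57·exp(0.008·87+0.085·18.5) = 0.99
  r_corr = 0.8735 + 0.99 = 1.864 μm/a
Ordering by μm/a: copper (2.08) > zinc (1.86)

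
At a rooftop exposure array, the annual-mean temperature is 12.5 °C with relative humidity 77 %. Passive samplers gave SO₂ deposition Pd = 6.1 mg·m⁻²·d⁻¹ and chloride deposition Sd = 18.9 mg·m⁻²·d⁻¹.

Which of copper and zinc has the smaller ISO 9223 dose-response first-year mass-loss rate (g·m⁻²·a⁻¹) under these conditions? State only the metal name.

zinc

copper: temperature factor f = -0.080·(2.5) = -0.2000
  SO₂ term: 0.0053·6.1^0.26·exp(0.059·77-0.2000) = 0.6525
  Sd branch = 0.01025·Sd^0.27·e^(0.036·RH+0.049·T) = 0.6687 μm/a
  r_corr = 0.6525 + 0.6687 = 1.321 μm/a
  mass loss = 1.321 μm/a × 8.96 g/cm³ = 11.84 g·m⁻²·a⁻¹
zinc: f(T) = -0.071·(T−10) [T>10 °C] = -0.1775
  Pd branch = 0.0129·Pd^0.44·e^(0.046·RH+f) = 0.8266 μm/a
  Cl⁻ term: 0.0175·18.9^0.57·exp(0.008·77+0.085·12.5) = 0.5007
  r_corr = 0.8266 + 0.5007 = 1.327 μm/a
  mass loss = 1.327 μm/a × 7.14 g/cm³ = 9.477 g·m⁻²·a⁻¹
Ordering by g·m⁻²·a⁻¹: copper (11.8) > zinc (9.48)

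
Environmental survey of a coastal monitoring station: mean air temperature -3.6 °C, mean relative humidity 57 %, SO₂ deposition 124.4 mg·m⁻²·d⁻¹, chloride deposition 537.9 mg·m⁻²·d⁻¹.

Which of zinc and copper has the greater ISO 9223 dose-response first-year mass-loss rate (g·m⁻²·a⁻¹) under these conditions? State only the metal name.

zinc

zinc: f(T) = +0.038·(T−10) [T≤10 °C] = -0.5168
  Pd branch = 0.0129·Pd^0.44·e^(0.046·RH+f) = 0.8843 μm/a
  Cl⁻ term: 0.0175·537.9^0.57·exp(0.008·57+0.085·-3.6) = 0.7323
  r_corr = 0.8843 + 0.7323 = 1.617 μm/a
  mass loss = 1.617 μm/a × 7.14 g/cm³ = 11.54 g·m⁻²·a⁻¹
copper: f(T) = +0.126·(T−10) [T≤10 °C] = -1.7136
  SO₂ term: 0.0053·124.4^0.26·exp(0.059·57-1.7136) = 0.09666
  Cl⁻ term: 0.01025·537.9^0.27·exp(0.036·57+0.049·-3.6) = 0.3652
  sum: 0.09666 + 0.3652 → r_corr = 0.4619 μm/a
  mass loss = 0.4619 μm/a × 8.96 g/cm³ = 4.139 g·m⁻²·a⁻¹
Ordering by g·m⁻²·a⁻¹: zinc (11.5) > copper (4.14)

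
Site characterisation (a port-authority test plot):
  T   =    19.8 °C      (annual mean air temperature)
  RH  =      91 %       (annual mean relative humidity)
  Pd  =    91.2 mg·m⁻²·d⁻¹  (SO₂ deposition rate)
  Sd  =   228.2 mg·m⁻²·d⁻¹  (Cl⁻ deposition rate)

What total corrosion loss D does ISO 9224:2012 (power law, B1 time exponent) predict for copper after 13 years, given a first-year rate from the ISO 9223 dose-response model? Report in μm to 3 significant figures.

D(13) = 26.5 μm

copper: f(T) = -0.080·(T−10) [T>10 °C] = -0.7840
  sulphur-dioxide contribution → 1.679 μm/a
  chloride contribution → 3.101 μm/a
  total first-year rate 4.781 μm/a
ISO 9224: D(t) = r_corr · t^b with b = 0.667 (copper, B1)
  D(13) = 4.781 × 13^0.667 = 4.781 × 5.534 = 26.45 μm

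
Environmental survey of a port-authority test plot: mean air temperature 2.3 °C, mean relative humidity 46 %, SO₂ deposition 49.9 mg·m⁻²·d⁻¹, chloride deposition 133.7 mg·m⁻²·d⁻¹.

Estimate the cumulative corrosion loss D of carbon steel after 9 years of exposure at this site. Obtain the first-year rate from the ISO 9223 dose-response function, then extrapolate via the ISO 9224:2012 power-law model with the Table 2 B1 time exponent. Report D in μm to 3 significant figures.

D(9) = 67.2 μm

carbon steel: T≤10 °C ⇒ hinge +0.150·(2.3−10) = -1.1550
  sulphur-dioxide contribution → 10.69 μm/a
  chloride contribution → 10.62 μm/a
  ⇒ r_corr(carbon steel) = 21.31 μm/a
Long-term exponent b (ISO 9224 Table 2, B1) = 0.523
  D(9) = 21.31 × 9^0.523 = 21.31 × 3.156 = 67.23 μm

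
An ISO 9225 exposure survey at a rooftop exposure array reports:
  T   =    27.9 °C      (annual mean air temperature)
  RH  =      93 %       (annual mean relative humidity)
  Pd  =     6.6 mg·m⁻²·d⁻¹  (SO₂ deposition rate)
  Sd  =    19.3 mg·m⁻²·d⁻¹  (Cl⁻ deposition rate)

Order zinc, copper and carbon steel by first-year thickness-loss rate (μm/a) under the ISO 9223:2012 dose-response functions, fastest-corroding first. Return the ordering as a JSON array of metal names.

["carbon steel", "copper", "zinc"]

zinc: T>10 °C ⇒ hinge -0.071·(27.9−10) = -1.2709
  SO₂ term: 0.0129·6.6^0.44·exp(0.046·93-1.2709) = 0.5986
  Cl⁻ term: 0.0175·19.3^0.57·exp(0.008·93+0.085·27.9) = 2.132
  r_corr = 0.5986 + 2.132 = 2.731 μm/a
copper: f(T) = -0.080·(T−10) [T>10 °C] = -1.4320
  SO₂ term: 0.0053·6.6^0.26·exp(0.059·93-1.4320) = 0.4994
  Cl⁻ term: 0.01025·19.3^0.27·exp(0.036·93+0.049·27.9) = 2.544
  sum: 0.4994 + 2.544 → r_corr = 3.044 μm/a
carbon steel: T>10 °C ⇒ hinge -0.054·(27.9−10) = -0.9666
  Pd branch = 1.77·Pd^0.52·e^(0.02·RH+f) = 11.54 μm/a
  Sd branch = 0.102·Sd^0.62·e^(0.033·RH+0.04·T) = 41.99 μm/a
  r_corr = 11.54 + 41.99 = 53.53 μm/a
Ordering by μm/a: carbon steel (53.5) > copper (3.04) > zinc (2.73)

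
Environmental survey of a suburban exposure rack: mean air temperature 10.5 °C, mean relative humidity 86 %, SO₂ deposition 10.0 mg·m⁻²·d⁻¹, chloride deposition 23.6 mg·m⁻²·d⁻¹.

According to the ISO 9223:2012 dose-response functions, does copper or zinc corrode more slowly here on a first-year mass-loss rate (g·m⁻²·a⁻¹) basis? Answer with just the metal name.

copper: f(T) = -0.080·(T−10) [T>10 °C] = -0.0400
  sulphur-dioxide contribution → 1.481 μm/a
  chloride contribution → 0.8901 μm/a
  ⇒ r_corr(copper) = 2.371 μm/a
  mass loss = 2.371 μm/a × 8.96 g/cm³ = 21.24 g·m⁻²·a⁻¹
zinc: temperature factor f = -0.071·(0.5) = -0.0355
  sulphur-dioxide contribution → 1.792 μm/a
  chloride contribution → 0.5152 μm/a
  ⇒ r_corr(zinc) = 2.307 μm/a
  mass loss = 2.307 μm/a × 7.14 g/cm³ = 16.47 g·m⁻²·a⁻¹
Ordering by g·m⁻²·a⁻¹: copper (21.2) > zinc (16.5)

zinc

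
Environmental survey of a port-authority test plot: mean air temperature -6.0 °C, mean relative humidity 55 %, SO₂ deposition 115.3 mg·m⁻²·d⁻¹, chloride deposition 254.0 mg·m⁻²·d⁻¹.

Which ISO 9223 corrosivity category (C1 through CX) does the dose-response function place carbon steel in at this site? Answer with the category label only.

carbon steel: T≤10 °C ⇒ hinge +0.150·(-6.0−10) = -2.4000
  Pd branch = 1.77·Pd^0.52·e^(0.02·RH+f) = 5.696 μm/a
  Cl⁻ term: 0.102·254.0^0.62·exp(0.033·55+0.04·-6.0) = 15.26
  sum: 5.696 + 15.26 → r_corr = 20.96 μm/a
21 μm/a falls in (1.3, 25] for carbon steel → category C2

C2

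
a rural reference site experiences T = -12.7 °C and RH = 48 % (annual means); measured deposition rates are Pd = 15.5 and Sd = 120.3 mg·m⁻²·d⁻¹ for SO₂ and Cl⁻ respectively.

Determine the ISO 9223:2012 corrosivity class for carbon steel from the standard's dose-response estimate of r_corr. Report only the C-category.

carbon steel: T≤10 °C ⇒ hinge +0.150·(-12.7−10) = -3.4050
  sulphur-dioxide contribution → 0.6384 μm/a
  chloride contribution → 5.83 μm/a
  ⇒ r_corr(carbon steel) = 6.468 μm/a
Category bounds: 1.3…25 μm/a bracket r_corr ⇒ C2

C2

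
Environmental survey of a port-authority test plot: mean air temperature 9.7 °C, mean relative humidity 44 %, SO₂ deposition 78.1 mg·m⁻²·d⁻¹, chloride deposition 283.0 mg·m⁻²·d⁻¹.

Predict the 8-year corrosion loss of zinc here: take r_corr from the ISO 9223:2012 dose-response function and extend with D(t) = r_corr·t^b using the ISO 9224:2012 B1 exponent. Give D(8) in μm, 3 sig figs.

D(8) = 11.2 μm

zinc: temperature factor f = +0.038·(-0.3) = -0.0114
  Pd branch = 0.0129·Pd^0.44·e^(0.046·RH+f) = 0.6568 μm/a
  Sd branch = 0.0175·Sd^0.57·e^(0.008·RH+0.085·T) = 1.417 μm/a
  sum: 0.6568 + 1.417 → r_corr = 2.074 μm/a
Long-term exponent b (ISO 9224 Table 2, B1) = 0.813
  D(8) = 2.074 × 8^0.813 = 2.074 × 5.423 = 11.25 μm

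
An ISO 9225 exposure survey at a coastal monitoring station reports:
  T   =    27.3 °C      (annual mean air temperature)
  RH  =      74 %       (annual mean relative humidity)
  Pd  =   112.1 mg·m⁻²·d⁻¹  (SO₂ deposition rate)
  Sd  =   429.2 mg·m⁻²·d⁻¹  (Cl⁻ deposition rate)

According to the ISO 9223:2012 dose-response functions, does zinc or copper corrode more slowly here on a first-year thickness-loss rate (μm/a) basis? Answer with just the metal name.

zinc: f(T) = -0.071·(T−10) [T>10 °C] = -1.2283
  SO₂ term: 0.0129·112.1^0.44·exp(0.046·74-1.2283) = 0.9064
  Cl⁻ term: 0.0175·429.2^0.57·exp(0.008·74+0.085·27.3) = 10.2
  r_corr = 0.9064 + 10.2 = 11.1 μm/a
copper: temperature factor f = -0.080·(17.3) = -1.3840
  Pd branch = 0.0053·Pd^0.26·e^(0.059·RH+f) = 0.3566 μm/a
  Sd branch = 0.01025·Sd^0.27·e^(0.036·RH+0.049·T) = 2.88 μm/a
  r_corr = 0.3566 + 2.88 = 3.237 μm/a
Ordering by μm/a: zinc (11.1) > copper (3.24)

copper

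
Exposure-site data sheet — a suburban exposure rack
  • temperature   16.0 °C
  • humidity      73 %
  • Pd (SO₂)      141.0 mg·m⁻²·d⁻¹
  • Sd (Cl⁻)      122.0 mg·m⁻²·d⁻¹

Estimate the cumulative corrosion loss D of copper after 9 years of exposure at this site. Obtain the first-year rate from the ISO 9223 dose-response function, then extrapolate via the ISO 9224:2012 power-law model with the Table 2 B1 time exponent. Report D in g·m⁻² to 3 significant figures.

D(9) = 78.3 g·m⁻²

copper: f(T) = -0.080·(T−10) [T>10 °C] = -0.4800
  sulphur-dioxide contribution → 0.8813 μm/a
  chloride contribution → 1.137 μm/a
  total first-year rate 2.019 μm/a
Power-law: D(9) = r_corr · 9^0.667
  D(9) = 2.019 × 9^0.667 = 2.019 × 4.33 = 8.74 μm
  Mass loss = 8.74 μm × 8.96 g/cm³ = 78.31 g·m⁻²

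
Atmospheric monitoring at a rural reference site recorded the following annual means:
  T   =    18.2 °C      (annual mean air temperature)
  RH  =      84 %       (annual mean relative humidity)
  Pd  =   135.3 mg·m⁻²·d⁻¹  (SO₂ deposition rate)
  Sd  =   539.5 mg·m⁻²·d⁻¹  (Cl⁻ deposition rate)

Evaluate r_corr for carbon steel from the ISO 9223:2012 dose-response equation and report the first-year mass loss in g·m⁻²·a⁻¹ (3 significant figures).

r_corr = 1.92e+03 g·m⁻²·a⁻¹

carbon steel: T>10 °C ⇒ hinge -0.054·(18.2−10) = -0.4428
  sulphur-dioxide contribution → 78.26 μm/a
  chloride contribution → 166.9 μm/a
  ⇒ r_corr(carbon steel) = 245.2 μm/a
Convert to mass loss: 245.2 μm/a × 7.85 g/cm³ = 1925 g·m⁻²·a⁻¹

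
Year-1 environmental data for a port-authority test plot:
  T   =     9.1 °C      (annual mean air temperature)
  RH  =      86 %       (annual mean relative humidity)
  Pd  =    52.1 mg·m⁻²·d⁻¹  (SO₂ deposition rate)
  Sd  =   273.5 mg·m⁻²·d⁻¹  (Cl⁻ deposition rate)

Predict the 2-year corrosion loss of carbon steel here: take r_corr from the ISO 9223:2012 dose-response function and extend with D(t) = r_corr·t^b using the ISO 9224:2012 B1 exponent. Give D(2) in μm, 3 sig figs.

D(2) = 214 μm

carbon steel: T≤10 °C ⇒ hinge +0.150·(9.1−10) = -0.1350
  Pd branch = 1.77·Pd^0.52·e^(0.02·RH+f) = 67.47 μm/a
  Cl⁻ term: 0.102·273.5^0.62·exp(0.033·86+0.04·9.1) = 81.31
  sum: 67.47 + 81.31 → r_corr = 148.8 μm/a
Power-law: D(2) = r_corr · 2^0.523
  D(2) = 148.8 × 2^0.523 = 148.8 × 1.437 = 213.8 μm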